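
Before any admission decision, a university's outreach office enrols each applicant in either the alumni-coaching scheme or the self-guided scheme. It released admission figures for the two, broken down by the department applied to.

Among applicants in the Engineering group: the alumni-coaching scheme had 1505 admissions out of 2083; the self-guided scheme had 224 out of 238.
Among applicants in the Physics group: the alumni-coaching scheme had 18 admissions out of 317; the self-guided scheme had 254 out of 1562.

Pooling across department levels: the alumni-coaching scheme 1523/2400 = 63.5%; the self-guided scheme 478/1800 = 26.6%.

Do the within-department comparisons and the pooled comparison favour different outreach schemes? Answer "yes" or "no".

yes

Within each department level (Engineering 72.3% vs 94.1%; Physics 5.7% vs 16.3%), the self-guided scheme has the higher rate every time. Pooled: 63.5% vs 26.6% — the alumni-coaching scheme has the higher rate overall. The two comparisons disagree.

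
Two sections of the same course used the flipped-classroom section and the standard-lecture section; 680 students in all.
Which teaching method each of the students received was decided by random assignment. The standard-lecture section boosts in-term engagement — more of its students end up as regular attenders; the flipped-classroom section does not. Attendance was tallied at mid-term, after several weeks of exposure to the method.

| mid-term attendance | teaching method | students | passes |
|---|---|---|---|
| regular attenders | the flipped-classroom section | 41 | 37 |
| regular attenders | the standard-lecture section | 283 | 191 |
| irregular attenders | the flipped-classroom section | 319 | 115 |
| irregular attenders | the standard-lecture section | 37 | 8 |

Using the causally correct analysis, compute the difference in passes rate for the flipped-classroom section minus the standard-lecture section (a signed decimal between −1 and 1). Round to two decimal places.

-0.20

The stratified and pooled comparisons disagree (the flipped-classroom section wins within each mid-term attendance; the standard-lecture section wins overall), so the answer turns on the causal role of mid-term attendance.
Mid-term attendance is downstream of the teaching method. One should not condition on a consequence of treatment, so the overall rates are the right comparison.
The causal difference is the pooled difference: 0.422 − 0.622 = -0.200.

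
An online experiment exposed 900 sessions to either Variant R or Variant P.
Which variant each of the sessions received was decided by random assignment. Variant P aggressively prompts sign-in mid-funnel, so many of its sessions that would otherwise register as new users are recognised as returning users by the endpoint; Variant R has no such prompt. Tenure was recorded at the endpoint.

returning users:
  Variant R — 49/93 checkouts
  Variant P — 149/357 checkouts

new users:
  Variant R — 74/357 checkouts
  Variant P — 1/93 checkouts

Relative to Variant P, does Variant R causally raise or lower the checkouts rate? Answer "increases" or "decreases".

decreases

Within every user tenure level Variant R has the higher rate, yet pooled Variant P does — Simpson's reversal.
User tenure is downstream of the variant. One should not condition on a consequence of treatment, so the overall rates are the right comparison.
Pooled: Variant R 27.3% vs Variant P 33.3%; Variant P is higher overall.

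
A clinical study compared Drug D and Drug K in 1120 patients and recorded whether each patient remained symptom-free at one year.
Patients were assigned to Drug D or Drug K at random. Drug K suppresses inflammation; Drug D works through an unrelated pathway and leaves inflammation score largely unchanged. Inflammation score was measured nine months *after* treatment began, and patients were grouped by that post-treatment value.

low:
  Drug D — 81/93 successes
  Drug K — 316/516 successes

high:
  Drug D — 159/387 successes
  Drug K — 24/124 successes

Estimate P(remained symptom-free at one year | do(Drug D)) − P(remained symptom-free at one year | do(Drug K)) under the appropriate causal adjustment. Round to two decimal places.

-0.03

Inflammation score here is a post-treatment variable shaped by the drug; conditioning on it would introduce bias rather than remove it. The overall comparison is the causal one.
The causal difference is the pooled difference: 0.500 − 0.531 = -0.031.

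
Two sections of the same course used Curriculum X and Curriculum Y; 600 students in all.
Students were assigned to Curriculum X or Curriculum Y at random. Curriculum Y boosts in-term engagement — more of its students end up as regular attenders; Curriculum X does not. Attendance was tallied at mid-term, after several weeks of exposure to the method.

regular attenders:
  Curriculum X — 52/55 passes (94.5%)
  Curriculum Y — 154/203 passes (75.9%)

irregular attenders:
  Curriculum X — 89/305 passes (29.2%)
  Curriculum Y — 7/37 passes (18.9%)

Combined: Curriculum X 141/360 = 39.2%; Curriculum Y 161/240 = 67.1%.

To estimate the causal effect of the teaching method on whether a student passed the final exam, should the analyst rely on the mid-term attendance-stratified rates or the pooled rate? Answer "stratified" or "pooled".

pooled

Curriculum X is higher inside every mid-term attendance stratum but Curriculum Y is higher in aggregate. Whether to stratify depends on how mid-term attendance relates to the teaching method.
Mid-term attendance lies on the pathway teaching method → mid-term attendance → outcome, so adjusting for it blocks the indirect effect. For the total causal effect of teaching method, use the unadjusted pooled rates.
Pooled: Curriculum X 39.2% vs Curriculum Y 67.1%; Curriculum Y is higher overall.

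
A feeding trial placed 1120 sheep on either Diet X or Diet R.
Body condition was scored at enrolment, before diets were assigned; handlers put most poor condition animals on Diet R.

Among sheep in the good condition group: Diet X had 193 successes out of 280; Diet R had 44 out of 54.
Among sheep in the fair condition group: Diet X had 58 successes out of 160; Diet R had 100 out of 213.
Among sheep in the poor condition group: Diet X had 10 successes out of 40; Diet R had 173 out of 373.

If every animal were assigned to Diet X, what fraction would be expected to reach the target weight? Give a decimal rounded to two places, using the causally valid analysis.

0.42

The stratified and pooled comparisons disagree (Diet R wins within each starting body condition; Diet X wins overall), so the answer turns on the causal role of starting body condition.
Since starting body condition is a pre-existing factor (not a product of the diet) and it affects the outcome on its own, it is a confounder. The stratified rates, not the pooled rate, identify the causal effect.
Standardising Diet X to the population starting body condition mix: 0.298·193/280 + 0.333·58/160 + 0.369·10/40 = 0.418.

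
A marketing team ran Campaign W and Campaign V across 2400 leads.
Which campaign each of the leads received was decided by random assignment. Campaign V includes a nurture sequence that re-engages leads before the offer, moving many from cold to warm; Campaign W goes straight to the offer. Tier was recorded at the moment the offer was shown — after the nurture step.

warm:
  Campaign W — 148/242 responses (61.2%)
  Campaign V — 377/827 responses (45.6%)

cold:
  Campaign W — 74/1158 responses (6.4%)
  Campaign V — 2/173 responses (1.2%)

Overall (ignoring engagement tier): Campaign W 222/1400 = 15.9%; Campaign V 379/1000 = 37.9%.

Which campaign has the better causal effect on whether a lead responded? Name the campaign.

Campaign V

The engagement tier-specific comparison favours Campaign W throughout, but the pooled figures favour Campaign V. The question is whether to condition on engagement tier.
Stratifying would compare campaigns among leads the campaigns themselves sorted into engagement tier groups — a form of selection on an intermediate. The unconditioned pooled rates give the total causal effect.
Pooled: Campaign W 15.9% vs Campaign V 37.9%; Campaign V is higher overall.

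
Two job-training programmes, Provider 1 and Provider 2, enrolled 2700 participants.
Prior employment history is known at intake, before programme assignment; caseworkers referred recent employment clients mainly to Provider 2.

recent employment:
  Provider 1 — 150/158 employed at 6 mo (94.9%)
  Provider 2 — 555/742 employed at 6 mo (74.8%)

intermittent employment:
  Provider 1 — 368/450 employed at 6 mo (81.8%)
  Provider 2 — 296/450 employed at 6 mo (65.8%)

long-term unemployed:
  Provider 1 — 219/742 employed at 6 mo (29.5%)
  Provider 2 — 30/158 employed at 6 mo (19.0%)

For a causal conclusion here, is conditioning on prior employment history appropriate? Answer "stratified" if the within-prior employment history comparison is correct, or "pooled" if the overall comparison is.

stratified

The stratified and pooled comparisons disagree (Provider 1 wins within each prior employment history; Provider 2 wins overall), so the answer turns on the causal role of prior employment history.
Nothing the programme does changes prior employment history; the imbalance is an allocation artefact. With prior employment history also predicting the outcome, the pooled figure is confounded, and the within-stratum comparison is the causal one.
Within each level — recent employment: 94.9% vs 74.8%; intermittent employment: 81.8% vs 65.8%; long-term unemployed: 29.5% vs 19.0% — Provider 1 is higher every time.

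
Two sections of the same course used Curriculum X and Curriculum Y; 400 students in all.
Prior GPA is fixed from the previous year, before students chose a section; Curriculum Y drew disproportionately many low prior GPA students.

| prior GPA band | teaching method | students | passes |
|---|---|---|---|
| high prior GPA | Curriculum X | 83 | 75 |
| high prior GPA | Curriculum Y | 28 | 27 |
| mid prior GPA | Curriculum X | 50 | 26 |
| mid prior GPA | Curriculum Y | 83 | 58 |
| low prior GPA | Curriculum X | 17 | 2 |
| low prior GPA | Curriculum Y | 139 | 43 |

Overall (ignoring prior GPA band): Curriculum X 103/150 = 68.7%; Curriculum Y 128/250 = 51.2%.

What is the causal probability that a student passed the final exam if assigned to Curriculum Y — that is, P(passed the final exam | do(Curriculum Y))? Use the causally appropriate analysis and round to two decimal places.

Prior GPA band differs across teaching methods for reasons unrelated to any effect of the teaching method itself, and it separately predicts the outcome — a classic confounder. We must compare within prior GPA band levels.
Standardising Curriculum Y to the population prior GPA band mix: 0.278·27/28 + 0.333·58/83 + 0.390·43/139 = 0.621.

0.62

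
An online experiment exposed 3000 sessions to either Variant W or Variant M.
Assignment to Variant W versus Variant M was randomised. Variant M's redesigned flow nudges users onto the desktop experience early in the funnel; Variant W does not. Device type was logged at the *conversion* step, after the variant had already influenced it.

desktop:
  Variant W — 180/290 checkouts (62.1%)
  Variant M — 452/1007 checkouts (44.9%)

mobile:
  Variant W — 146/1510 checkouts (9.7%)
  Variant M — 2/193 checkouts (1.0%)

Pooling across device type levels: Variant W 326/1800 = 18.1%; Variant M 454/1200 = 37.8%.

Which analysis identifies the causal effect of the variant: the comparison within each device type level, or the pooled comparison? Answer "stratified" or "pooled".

The distribution of device type is itself part of what the variant does — it is an intermediate outcome. Holding it fixed would remove that part of the effect; the total effect is the pooled difference.
Pooled: Variant W 18.1% vs Variant M 37.8%; Variant M is higher overall.

pooled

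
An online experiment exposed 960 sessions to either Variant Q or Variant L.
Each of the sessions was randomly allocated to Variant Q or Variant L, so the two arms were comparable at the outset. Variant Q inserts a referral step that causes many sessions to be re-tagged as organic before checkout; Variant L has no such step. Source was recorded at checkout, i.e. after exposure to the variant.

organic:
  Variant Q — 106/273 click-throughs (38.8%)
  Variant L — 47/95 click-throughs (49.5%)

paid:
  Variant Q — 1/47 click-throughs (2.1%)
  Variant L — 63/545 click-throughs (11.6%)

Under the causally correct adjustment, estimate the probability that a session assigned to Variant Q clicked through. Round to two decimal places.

Traffic source here is a post-treatment variable shaped by the variant; conditioning on it would introduce bias rather than remove it. The overall comparison is the causal one.
So P(outcome | do(Variant Q)) is just the pooled rate for Variant Q: 107/320 = 0.334.

0.33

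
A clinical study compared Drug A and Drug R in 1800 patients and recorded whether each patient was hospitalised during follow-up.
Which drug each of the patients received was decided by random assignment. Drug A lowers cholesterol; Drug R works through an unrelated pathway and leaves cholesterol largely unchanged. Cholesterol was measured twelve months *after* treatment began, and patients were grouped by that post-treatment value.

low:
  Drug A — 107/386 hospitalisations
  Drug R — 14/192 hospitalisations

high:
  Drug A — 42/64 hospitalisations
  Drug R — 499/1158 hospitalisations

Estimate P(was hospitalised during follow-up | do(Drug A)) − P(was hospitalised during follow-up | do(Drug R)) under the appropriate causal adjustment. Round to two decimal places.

Stratifying would compare drugs among patients the drugs themselves sorted into cholesterol groups — a form of selection on an intermediate. The unconditioned pooled rates give the total causal effect.
The causal difference is the pooled difference: 0.331 − 0.380 = -0.049.

-0.05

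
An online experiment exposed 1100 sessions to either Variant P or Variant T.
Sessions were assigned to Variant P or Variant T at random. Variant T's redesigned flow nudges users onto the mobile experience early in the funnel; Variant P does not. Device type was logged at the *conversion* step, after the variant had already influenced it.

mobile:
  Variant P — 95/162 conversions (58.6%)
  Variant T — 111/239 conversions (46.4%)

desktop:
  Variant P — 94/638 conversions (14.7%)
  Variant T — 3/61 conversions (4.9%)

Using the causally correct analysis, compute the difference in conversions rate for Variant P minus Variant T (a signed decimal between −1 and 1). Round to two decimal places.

-0.14

Device type is downstream of the variant. One should not condition on a consequence of treatment, so the overall rates are the right comparison.
The causal difference is the pooled difference: 0.236 − 0.380 = -0.144.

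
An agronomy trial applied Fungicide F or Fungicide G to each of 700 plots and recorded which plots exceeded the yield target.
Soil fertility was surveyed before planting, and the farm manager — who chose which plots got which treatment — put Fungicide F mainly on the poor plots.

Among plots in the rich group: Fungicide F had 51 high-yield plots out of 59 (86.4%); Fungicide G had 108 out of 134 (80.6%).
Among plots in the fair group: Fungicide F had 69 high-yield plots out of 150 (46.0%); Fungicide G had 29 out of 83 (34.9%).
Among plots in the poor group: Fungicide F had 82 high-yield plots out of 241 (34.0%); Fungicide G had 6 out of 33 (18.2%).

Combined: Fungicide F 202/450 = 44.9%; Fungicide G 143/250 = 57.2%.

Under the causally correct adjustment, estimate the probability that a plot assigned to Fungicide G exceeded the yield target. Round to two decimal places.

0.41

Soil fertility differs across fungicides for reasons unrelated to any effect of the fungicide itself, and it separately predicts the outcome — a classic confounder. We must compare within soil fertility levels.
Standardising Fungicide G to the population soil fertility mix: 0.276·108/134 + 0.333·29/83 + 0.391·6/33 = 0.410.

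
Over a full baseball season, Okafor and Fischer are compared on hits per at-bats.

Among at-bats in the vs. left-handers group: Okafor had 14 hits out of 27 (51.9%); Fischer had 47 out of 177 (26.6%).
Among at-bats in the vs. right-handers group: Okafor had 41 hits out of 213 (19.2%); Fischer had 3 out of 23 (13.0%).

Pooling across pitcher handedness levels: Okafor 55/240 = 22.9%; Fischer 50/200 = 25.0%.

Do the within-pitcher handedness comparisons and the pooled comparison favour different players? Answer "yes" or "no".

Within each pitcher handedness level (vs. left-handers 51.9% vs 26.6%; vs. right-handers 19.2% vs 13.0%), Okafor has the higher rate every time. Pooled: 22.9% vs 25.0% — Fischer has the higher rate overall. The two comparisons disagree.

yes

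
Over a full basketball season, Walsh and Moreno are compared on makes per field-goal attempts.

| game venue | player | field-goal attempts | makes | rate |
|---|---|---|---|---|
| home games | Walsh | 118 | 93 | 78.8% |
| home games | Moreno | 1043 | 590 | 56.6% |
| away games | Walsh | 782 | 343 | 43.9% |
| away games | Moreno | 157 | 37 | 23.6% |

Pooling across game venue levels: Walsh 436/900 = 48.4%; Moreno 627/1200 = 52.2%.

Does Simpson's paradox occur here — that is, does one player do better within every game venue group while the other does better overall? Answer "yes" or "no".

yes

Within each game venue level (home games 78.8% vs 56.6%; away games 43.9% vs 23.6%), Walsh has the higher rate every time. Pooled: 48.4% vs 52.2% — Moreno has the higher rate overall. The two comparisons disagree.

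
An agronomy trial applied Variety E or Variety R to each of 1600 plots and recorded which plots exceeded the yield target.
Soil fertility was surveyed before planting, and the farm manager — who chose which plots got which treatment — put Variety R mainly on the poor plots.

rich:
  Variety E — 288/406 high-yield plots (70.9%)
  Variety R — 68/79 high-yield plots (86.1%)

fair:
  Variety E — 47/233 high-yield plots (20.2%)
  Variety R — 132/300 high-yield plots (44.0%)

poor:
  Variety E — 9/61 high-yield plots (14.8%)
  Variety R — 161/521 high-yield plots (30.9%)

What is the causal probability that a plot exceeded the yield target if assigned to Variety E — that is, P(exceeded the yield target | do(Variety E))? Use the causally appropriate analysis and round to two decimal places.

0.34

The imbalance in soil fertility arose from how plots were allocated, not from anything the variety did; and soil fertility independently affects the outcome. The pooled gap is confounded — condition on soil fertility.
Standardising Variety E to the population soil fertility mix: 0.303·288/406 + 0.333·47/233 + 0.364·9/61 = 0.336.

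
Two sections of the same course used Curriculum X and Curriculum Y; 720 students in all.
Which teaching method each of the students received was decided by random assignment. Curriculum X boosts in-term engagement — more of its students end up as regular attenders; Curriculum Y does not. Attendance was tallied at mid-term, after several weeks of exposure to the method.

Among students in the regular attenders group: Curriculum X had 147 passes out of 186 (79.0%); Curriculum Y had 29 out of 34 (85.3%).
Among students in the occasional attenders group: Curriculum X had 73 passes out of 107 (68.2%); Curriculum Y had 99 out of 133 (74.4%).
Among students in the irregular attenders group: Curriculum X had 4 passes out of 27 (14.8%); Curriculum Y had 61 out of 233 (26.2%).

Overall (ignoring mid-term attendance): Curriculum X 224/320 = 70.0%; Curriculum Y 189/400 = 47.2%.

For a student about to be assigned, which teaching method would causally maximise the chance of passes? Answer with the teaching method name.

Stratifying would compare teaching methods among students the teaching methods themselves sorted into mid-term attendance groups — a form of selection on an intermediate. The unconditioned pooled rates give the total causal effect.
Pooled: Curriculum X 70.0% vs Curriculum Y 47.2%; Curriculum X is higher overall.

Curriculum X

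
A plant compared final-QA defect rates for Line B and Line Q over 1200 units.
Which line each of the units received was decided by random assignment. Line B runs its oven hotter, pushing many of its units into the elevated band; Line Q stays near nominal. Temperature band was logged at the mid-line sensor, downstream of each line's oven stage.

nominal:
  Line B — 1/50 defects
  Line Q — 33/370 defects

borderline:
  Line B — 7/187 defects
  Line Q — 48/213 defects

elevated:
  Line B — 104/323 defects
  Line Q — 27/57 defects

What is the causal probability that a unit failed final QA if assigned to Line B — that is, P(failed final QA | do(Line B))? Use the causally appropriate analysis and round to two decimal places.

0.20

Because the line influences in-process temperature band, in-process temperature band is a post-treatment mediator, not a confounder. Stratifying on it would bias the estimate; the causal effect is the crude pooled difference.
So P(outcome | do(Line B)) is just the pooled rate for Line B: 112/560 = 0.200.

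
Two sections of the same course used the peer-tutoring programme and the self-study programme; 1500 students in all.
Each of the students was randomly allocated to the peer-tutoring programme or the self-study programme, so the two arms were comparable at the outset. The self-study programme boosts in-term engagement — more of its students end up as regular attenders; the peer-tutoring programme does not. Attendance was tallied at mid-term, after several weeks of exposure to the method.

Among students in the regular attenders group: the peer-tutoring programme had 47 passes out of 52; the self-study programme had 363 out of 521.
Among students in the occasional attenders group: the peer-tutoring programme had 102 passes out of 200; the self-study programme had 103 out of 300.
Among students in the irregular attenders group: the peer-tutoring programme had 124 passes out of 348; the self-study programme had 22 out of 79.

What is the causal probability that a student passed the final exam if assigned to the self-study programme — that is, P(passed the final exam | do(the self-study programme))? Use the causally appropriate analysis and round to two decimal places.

Because the teaching method influences mid-term attendance, mid-term attendance is a post-treatment mediator, not a confounder. Stratifying on it would bias the estimate; the causal effect is the crude pooled difference.
So P(outcome | do(the self-study programme)) is just the pooled rate for the self-study programme: 488/900 = 0.542.

0.54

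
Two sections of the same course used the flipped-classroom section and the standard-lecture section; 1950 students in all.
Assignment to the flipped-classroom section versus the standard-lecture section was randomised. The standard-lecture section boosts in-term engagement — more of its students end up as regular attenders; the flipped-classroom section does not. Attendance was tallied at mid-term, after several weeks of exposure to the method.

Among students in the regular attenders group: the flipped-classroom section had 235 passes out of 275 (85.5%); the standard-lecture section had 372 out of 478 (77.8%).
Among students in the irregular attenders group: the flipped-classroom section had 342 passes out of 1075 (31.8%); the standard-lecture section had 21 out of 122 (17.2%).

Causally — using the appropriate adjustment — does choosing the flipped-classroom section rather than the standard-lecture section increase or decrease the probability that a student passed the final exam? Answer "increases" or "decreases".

decreases

The stratified and pooled comparisons disagree (the flipped-classroom section wins within each mid-term attendance; the standard-lecture section wins overall), so the answer turns on the causal role of mid-term attendance.
Mid-term attendance is recorded after the teaching method and is itself shifted by it — it sits on the causal path from teaching method to outcome. Conditioning on a mediator would strip out part of the effect we want; the pooled comparison gives the total causal effect.
Pooled: the flipped-classroom section 42.7% vs the standard-lecture section 65.5%; the standard-lecture section is higher overall.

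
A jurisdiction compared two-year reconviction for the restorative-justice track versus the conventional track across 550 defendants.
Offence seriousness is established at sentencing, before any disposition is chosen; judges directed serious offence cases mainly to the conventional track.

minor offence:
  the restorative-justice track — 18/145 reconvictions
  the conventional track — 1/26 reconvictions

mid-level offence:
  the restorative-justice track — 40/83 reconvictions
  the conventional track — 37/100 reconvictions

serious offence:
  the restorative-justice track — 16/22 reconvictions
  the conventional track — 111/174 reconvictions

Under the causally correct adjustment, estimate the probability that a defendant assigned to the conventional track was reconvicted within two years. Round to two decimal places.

Since offence seriousness is a pre-existing factor (not a product of the disposition) and it affects the outcome on its own, it is a confounder. The stratified rates, not the pooled rate, identify the causal effect.
Standardising the conventional track to the population offence seriousness mix: 0.311·1/26 + 0.333·37/100 + 0.356·111/174 = 0.362.

0.36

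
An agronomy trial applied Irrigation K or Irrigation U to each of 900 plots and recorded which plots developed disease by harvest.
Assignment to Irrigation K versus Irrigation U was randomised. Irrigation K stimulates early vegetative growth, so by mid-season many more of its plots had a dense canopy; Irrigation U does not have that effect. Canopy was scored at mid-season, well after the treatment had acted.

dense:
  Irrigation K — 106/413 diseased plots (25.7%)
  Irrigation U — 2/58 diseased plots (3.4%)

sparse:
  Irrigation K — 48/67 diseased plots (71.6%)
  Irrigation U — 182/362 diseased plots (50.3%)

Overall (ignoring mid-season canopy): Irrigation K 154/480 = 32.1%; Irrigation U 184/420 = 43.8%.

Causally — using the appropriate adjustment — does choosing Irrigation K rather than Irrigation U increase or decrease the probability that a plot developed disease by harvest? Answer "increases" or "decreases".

The stratified and pooled comparisons disagree (Irrigation U wins within each mid-season canopy; Irrigation K wins overall), so the answer turns on the causal role of mid-season canopy.
The distribution of mid-season canopy is itself part of what the irrigation does — it is an intermediate outcome. Holding it fixed would remove that part of the effect; the total effect is the pooled difference.
Pooled: Irrigation K 32.1% vs Irrigation U 43.8%; Irrigation K is lower overall.

decreases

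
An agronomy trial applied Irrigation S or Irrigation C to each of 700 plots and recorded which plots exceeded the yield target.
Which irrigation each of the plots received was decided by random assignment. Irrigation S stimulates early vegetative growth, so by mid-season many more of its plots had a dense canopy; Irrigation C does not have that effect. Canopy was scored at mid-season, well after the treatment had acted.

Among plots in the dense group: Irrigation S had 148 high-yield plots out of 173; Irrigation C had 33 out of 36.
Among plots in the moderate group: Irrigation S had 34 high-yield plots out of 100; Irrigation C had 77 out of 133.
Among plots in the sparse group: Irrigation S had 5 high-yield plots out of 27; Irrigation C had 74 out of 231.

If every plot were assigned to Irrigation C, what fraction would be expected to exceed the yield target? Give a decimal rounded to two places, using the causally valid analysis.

The stratified and pooled comparisons disagree (Irrigation C wins within each mid-season canopy; Irrigation S wins overall), so the answer turns on the causal role of mid-season canopy.
The distribution of mid-season canopy is itself part of what the irrigation does — it is an intermediate outcome. Holding it fixed would remove that part of the effect; the total effect is the pooled difference.
So P(outcome | do(Irrigation C)) is just the pooled rate for Irrigation C: 184/400 = 0.460.

0.46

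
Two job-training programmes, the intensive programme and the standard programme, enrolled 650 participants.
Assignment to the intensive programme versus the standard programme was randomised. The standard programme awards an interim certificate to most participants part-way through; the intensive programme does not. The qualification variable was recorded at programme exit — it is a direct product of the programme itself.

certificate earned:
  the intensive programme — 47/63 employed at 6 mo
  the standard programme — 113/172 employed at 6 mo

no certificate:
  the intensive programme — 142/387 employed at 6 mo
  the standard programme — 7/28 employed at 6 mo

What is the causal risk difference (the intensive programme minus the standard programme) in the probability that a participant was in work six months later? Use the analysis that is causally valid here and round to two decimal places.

Qualification attained during the programme here is a post-treatment variable shaped by the programme; conditioning on it would introduce bias rather than remove it. The overall comparison is the causal one.
The causal difference is the pooled difference: 0.420 − 0.600 = -0.180.

-0.18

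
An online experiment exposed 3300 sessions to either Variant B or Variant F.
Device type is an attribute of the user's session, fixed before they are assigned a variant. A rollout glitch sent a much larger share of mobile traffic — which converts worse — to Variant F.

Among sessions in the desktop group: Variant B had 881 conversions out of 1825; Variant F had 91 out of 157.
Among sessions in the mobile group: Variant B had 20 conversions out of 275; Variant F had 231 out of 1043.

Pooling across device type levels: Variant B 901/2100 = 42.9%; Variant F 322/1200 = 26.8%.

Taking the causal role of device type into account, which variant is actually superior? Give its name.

Variant F

Device type satisfies the back-door criterion: it is not a descendant of the variant, and it blocks the spurious path from variant to outcome. Adjusting for it (i.e., using the within-device type rates) gives the causal effect.
Within each level — desktop: 48.3% vs 58.0%; mobile: 7.3% vs 22.1% — Variant F is higher every time.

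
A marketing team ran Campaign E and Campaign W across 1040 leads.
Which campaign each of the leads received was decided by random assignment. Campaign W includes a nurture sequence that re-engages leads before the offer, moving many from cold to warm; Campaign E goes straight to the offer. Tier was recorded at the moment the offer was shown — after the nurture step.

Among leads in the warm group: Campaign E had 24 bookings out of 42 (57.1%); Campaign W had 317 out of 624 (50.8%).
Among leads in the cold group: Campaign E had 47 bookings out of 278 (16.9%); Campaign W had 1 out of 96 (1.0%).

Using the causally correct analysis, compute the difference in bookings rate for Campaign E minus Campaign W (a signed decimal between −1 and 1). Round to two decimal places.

Engagement tier lies on the pathway campaign → engagement tier → outcome, so adjusting for it blocks the indirect effect. For the total causal effect of campaign, use the unadjusted pooled rates.
The causal difference is the pooled difference: 0.222 − 0.442 = -0.220.

-0.22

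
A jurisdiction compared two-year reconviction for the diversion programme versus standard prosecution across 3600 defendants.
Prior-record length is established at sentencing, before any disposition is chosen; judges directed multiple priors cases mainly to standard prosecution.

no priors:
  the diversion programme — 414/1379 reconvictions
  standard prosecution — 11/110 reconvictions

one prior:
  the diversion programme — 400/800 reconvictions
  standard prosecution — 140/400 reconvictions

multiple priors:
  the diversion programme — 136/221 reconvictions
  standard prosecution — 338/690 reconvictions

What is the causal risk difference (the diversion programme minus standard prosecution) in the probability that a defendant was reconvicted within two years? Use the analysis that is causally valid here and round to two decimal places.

+0.16

Prior-record length is set before the disposition has any effect — it is not caused by the disposition — and it independently drives the outcome. That makes it a confounder, so the causal comparison is within prior-record length levels.
Adjusting over the population distribution of prior-record length: 0.414·(0.300−0.100) + 0.333·(0.500−0.350) + 0.253·(0.615−0.490) = +0.165.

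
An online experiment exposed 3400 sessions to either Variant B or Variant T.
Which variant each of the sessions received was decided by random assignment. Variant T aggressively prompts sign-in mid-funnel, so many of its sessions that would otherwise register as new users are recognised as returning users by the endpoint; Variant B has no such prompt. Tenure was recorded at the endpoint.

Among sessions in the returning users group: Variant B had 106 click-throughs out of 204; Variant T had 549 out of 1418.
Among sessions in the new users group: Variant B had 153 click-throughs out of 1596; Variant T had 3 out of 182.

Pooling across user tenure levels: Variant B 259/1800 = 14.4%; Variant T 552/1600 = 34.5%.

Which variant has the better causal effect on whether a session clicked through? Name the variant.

Variant T

User tenure here is a post-treatment variable shaped by the variant; conditioning on it would introduce bias rather than remove it. The overall comparison is the causal one.
Pooled: Variant B 14.4% vs Variant T 34.5%; Variant T is higher overall.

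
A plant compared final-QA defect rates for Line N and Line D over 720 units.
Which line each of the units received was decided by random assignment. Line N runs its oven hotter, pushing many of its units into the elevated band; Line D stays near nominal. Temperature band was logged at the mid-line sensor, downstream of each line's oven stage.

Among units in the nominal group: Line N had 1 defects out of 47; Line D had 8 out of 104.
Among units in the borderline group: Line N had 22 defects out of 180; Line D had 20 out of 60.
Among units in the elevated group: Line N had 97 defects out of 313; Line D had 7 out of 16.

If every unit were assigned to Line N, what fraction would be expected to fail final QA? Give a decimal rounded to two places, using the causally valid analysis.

0.22

In-process temperature band is recorded after the line and is itself shifted by it — it sits on the causal path from line to outcome. Conditioning on a mediator would strip out part of the effect we want; the pooled comparison gives the total causal effect.
So P(outcome | do(Line N)) is just the pooled rate for Line N: 120/540 = 0.222.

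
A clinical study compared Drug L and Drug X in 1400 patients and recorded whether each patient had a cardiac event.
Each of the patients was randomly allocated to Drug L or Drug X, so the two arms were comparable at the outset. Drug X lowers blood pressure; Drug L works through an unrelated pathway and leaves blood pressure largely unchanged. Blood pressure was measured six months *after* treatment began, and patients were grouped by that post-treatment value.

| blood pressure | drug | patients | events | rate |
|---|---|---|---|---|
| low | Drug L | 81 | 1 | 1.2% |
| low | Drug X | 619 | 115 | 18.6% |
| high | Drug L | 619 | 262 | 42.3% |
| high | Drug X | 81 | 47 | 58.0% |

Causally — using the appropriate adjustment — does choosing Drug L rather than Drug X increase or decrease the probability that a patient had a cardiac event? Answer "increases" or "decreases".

Within every blood pressure level Drug L has the lower rate, yet pooled Drug X does — Simpson's reversal.
Blood pressure is downstream of the drug. One should not condition on a consequence of treatment, so the overall rates are the right comparison.
Pooled: Drug L 37.6% vs Drug X 23.1%; Drug X is lower overall.

increases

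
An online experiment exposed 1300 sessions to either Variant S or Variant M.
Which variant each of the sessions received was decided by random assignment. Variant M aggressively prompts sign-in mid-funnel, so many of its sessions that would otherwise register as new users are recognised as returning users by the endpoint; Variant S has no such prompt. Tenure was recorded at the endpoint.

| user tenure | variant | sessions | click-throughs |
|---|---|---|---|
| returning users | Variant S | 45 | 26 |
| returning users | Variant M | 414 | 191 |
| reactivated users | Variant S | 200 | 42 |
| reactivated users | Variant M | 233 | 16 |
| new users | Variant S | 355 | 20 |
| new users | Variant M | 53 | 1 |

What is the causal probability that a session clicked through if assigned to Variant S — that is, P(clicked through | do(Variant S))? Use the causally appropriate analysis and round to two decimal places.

0.15

Variant S is higher inside every user tenure stratum but Variant M is higher in aggregate. Whether to stratify depends on how user tenure relates to the variant.
Because the variant influences user tenure, user tenure is a post-treatment mediator, not a confounder. Stratifying on it would bias the estimate; the causal effect is the crude pooled difference.
So P(outcome | do(Variant S)) is just the pooled rate for Variant S: 88/600 = 0.147.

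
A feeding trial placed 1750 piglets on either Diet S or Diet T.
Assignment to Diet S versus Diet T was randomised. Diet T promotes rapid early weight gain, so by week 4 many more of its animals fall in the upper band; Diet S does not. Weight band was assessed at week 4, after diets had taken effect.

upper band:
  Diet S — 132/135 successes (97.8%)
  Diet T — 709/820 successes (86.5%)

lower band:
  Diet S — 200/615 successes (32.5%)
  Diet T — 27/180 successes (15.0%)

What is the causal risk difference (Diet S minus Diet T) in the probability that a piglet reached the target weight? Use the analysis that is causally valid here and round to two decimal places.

-0.29

Week-4 weight band lies on the pathway diet → week-4 weight band → outcome, so adjusting for it blocks the indirect effect. For the total causal effect of diet, use the unadjusted pooled rates.
The causal difference is the pooled difference: 0.443 − 0.736 = -0.293.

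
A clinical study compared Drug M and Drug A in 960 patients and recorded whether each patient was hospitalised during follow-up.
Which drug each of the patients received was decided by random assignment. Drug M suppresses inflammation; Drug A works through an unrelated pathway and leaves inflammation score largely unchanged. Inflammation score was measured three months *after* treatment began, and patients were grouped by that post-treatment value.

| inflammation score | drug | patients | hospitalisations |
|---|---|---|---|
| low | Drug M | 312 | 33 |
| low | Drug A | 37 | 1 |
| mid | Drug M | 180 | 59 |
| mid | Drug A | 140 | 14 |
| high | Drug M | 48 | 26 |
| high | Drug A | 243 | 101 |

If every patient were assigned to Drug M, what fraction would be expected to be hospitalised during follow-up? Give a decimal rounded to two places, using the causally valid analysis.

The inflammation score-specific comparison favours Drug A throughout, but the pooled figures favour Drug M. The question is whether to condition on inflammation score.
The distribution of inflammation score is itself part of what the drug does — it is an intermediate outcome. Holding it fixed would remove that part of the effect; the total effect is the pooled difference.
So P(outcome | do(Drug M)) is just the pooled rate for Drug M: 118/540 = 0.219.

0.22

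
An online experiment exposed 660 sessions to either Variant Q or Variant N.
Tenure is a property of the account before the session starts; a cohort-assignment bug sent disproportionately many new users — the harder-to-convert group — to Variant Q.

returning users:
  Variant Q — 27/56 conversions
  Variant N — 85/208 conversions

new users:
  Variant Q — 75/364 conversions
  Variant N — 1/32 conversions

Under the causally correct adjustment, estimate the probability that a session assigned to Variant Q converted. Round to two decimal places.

Since user tenure is a pre-existing factor (not a product of the variant) and it affects the outcome on its own, it is a confounder. The stratified rates, not the pooled rate, identify the causal effect.
Standardising Variant Q to the population user tenure mix: 0.400·27/56 + 0.600·75/364 = 0.316.

0.32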